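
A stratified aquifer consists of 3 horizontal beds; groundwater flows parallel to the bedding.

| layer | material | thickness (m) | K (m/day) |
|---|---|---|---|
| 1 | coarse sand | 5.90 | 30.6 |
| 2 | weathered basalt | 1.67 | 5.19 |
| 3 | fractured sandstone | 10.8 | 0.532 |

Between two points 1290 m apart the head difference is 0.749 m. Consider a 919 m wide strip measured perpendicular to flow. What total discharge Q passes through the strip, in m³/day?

104

Flow is parallel to layering, so each bed carries its own Darcy discharge and the transmissivities add.
Σ(K_i·b_i) = 30.6×5.90 + 5.19×1.67 + 0.532×10.8 = 195.0 m²/day.
Hydraulic gradient i = Δh / L = 0.749 / 1290 = 0.0005806.
Q = Σ(K_i·b_i) · W · i = 195.0 × 919 × 0.0005806 = 104.0 m³/day.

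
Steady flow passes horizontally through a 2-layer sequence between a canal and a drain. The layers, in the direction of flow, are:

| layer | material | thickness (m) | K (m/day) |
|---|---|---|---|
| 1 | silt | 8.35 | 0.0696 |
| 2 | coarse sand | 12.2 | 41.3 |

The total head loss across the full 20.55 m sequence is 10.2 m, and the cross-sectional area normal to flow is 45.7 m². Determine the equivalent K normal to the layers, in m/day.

Flow is perpendicular to layering, so the layers act in series and the equivalent K is the thickness-weighted harmonic mean.
Total thickness L = 8.35 + 12.2 = 20.55 m.
Σ(b_i/K_i) = 8.35/0.0696 + 12.2/41.3 = 120.3 d.
K_eq = L / Σ(b_i/K_i) = 20.55 / 120.3 = 0.1709 m/day.

0.171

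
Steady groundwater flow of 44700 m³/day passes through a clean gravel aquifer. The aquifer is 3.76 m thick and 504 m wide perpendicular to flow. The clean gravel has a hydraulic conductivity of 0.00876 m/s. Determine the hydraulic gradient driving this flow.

Convert K: 0.00876 m/s × 86400 = 756.9 m/day.
Cross-sectional area A = 504 × 3.76 = 1895 m².
From Q = K·A·i, i = Q / (K·A) = 44700 / (756.9 × 1895) = 0.03117.

0.0312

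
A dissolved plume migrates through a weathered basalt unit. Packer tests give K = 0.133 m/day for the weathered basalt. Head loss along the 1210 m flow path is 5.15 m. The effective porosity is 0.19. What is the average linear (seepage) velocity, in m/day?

Hydraulic gradient i = Δh / L = 5.15 / 1210 = 0.004256.
Darcy flux q = K · i = 0.1330 × 0.004256 = 0.0005661 m/day.
Seepage velocity v = q / n_e = 0.0005661 / 0.19 = 0.002979 m/day.

0.00298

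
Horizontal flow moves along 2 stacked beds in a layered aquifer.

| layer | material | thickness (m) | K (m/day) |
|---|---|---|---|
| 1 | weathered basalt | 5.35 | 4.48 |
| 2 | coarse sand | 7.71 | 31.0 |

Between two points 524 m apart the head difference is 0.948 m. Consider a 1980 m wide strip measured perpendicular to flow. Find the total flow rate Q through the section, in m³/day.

942

Flow is parallel to layering, so each bed carries its own Darcy discharge and the transmissivities add.
Σ(K_i·b_i) = 4.48×5.35 + 31.0×7.71 = 263.0 m²/day.
Hydraulic gradient i = Δh / L = 0.948 / 524 = 0.001809.
Q = Σ(K_i·b_i) · W · i = 263.0 × 1980 × 0.001809 = 942.0 m³/day.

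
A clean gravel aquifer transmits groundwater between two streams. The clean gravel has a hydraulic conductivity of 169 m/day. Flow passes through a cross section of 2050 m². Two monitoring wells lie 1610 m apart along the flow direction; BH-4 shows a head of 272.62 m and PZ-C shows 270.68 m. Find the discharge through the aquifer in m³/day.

417

Hydraulic gradient i = (272.62 − 270.68) / 1610 = 1.94 / 1610 = 0.001205.
Darcy's law: Q = K · A · i = 169.0 × 2050 × 0.001205 = 417.5 m³/day.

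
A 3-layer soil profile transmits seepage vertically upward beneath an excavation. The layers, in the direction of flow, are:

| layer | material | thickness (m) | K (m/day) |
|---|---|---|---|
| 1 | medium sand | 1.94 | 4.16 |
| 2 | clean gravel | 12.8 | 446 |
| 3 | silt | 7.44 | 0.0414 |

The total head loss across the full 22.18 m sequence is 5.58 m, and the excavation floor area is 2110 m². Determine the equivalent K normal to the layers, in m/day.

0.123

Flow is perpendicular to layering, so the layers act in series and the equivalent K is the thickness-weighted harmonic mean.
Total thickness L = 1.94 + 12.8 + 7.44 = 22.18 m.
Σ(b_i/K_i) = 1.94/4.16 + 12.8/446 + 7.44/0.0414 = 180.2 d.
K_eq = L / Σ(b_i/K_i) = 22.18 / 180.2 = 0.1231 m/day.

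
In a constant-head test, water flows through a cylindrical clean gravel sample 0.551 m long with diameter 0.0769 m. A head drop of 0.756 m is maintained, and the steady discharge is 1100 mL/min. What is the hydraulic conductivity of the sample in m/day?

Cross-sectional area A = π·(d/2)² = π × (0.0769/2)² = 0.004645 m².
Convert discharge: 1100 mL/min = 1.833e-05 m³/s.
Darcy's law rearranged: K = Q·L / (A·Δh) = 1.833e-05 × 0.551 / (0.004645 × 0.756) = 0.002877 m/s = 248.6 m/day.

249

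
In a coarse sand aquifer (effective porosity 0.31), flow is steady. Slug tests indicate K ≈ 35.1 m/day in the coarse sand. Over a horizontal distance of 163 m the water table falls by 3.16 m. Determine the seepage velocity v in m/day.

Hydraulic gradient i = Δh / L = 3.16 / 163 = 0.01939.
Darcy flux q = K · i = 35.10 × 0.01939 = 0.6805 m/day.
Seepage velocity v = q / n_e = 0.6805 / 0.31 = 2.195 m/day.

2.20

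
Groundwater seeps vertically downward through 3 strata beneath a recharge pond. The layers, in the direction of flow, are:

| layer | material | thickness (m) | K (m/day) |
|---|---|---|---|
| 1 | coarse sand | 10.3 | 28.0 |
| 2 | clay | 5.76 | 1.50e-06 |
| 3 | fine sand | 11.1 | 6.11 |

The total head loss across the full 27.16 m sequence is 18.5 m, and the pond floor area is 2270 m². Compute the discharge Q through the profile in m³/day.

Flow is perpendicular to layering, so the layers act in series and the equivalent K is the thickness-weighted harmonic mean.
Total thickness L = 10.3 + 5.76 + 11.1 = 27.16 m.
Σ(b_i/K_i) = 10.3/28.0 + 5.76/1.50e-06 + 11.1/6.11 = 3.840e+06 d.
K_eq = L / Σ(b_i/K_i) = 27.16 / 3.840e+06 = 7.073e-06 m/day.
Q = K_eq · A · (Δh/L) = 7.073e-06 × 2270 × (18.5/27.16) = 0.01094 m³/day.

0.0109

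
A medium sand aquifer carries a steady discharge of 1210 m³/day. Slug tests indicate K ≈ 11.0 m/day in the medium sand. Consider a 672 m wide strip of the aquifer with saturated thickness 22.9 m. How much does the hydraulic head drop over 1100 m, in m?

7.86

Cross-sectional area A = 672 × 22.9 = 15389 m².
From Q = K·A·i, i = Q / (K·A) = 1210 / (11.00 × 15389) = 0.007148.
Head loss Δh = i · L = 0.007148 × 1100 = 7.863 m.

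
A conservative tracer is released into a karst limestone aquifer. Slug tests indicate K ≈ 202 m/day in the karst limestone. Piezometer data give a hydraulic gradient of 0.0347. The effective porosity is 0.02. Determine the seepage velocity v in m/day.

350

Hydraulic gradient i = 0.0347.
Darcy flux q = K · i = 202.0 × 0.03470 = 7.009 m/day.
Seepage velocity v = q / n_e = 7.009 / 0.02 = 350.5 m/day.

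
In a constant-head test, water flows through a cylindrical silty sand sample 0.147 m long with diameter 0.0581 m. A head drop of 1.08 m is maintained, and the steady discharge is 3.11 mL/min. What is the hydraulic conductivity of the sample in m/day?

Cross-sectional area A = π·(d/2)² = π × (0.0581/2)² = 0.002651 m².
Convert discharge: 3.11 mL/min = 5.183e-08 m³/s.
Darcy's law rearranged: K = Q·L / (A·Δh) = 5.183e-08 × 0.147 / (0.002651 × 1.08) = 2.661e-06 m/s = 0.2299 m/day.

0.230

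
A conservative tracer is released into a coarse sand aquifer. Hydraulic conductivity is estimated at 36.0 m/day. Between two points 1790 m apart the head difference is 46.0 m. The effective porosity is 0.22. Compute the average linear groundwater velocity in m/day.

Hydraulic gradient i = Δh / L = 46.0 / 1790 = 0.02570.
Darcy flux q = K · i = 36.00 × 0.02570 = 0.9251 m/day.
Seepage velocity v = q / n_e = 0.9251 / 0.22 = 4.205 m/day.

4.21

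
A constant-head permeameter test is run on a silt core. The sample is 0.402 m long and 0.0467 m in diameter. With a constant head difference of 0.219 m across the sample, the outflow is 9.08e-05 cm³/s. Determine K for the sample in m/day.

0.00841

Cross-sectional area A = π·(d/2)² = π × (0.0467/2)² = 0.001713 m².
Convert discharge: 9.08e-05 cm³/s = 9.080e-11 m³/s.
Darcy's law rearranged: K = Q·L / (A·Δh) = 9.080e-11 × 0.402 / (0.001713 × 0.219) = 9.731e-08 m/s = 0.008407 m/day.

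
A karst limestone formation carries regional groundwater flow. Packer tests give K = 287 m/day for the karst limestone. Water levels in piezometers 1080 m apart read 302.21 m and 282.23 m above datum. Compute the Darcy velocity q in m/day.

Hydraulic gradient i = (302.21 − 282.23) / 1080 = 19.98 / 1080 = 0.01850.
Specific discharge q = K · i = 287.0 × 0.01850 = 5.309 m/day.

5.31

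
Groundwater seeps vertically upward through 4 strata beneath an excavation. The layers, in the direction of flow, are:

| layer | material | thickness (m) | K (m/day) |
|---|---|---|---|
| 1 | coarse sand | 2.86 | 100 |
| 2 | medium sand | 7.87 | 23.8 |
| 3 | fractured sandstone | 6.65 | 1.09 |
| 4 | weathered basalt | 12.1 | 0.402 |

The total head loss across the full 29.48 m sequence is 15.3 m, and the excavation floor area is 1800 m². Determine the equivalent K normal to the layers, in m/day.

Flow is perpendicular to layering, so the layers act in series and the equivalent K is the thickness-weighted harmonic mean.
Total thickness L = 2.86 + 7.87 + 6.65 + 12.1 = 29.48 m.
Σ(b_i/K_i) = 2.86/100 + 7.87/23.8 + 6.65/1.09 + 12.1/0.402 = 36.56 d.
K_eq = L / Σ(b_i/K_i) = 29.48 / 36.56 = 0.8064 m/day.

0.806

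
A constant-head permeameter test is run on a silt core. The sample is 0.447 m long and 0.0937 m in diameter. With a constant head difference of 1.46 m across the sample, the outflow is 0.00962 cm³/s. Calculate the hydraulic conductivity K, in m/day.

0.0369

Cross-sectional area A = π·(d/2)² = π × (0.0937/2)² = 0.006896 m².
Convert discharge: 0.00962 cm³/s = 9.620e-09 m³/s.
Darcy's law rearranged: K = Q·L / (A·Δh) = 9.620e-09 × 0.447 / (0.006896 × 1.46) = 4.271e-07 m/s = 0.03690 m/day.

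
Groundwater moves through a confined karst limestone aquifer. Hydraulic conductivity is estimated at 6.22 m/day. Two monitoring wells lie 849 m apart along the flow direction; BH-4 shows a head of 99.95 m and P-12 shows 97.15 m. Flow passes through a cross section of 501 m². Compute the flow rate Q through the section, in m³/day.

Hydraulic gradient i = (99.95 − 97.15) / 849 = 2.8 / 849 = 0.003298.
Darcy's law: Q = K · A · i = 6.220 × 501.0 × 0.003298 = 10.28 m³/day.

10.3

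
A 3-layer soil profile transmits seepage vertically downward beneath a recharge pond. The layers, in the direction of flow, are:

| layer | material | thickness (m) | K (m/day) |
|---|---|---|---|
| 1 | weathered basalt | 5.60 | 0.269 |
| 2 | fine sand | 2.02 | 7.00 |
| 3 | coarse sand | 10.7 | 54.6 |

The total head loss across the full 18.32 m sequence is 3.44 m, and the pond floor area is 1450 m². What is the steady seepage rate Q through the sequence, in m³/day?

234

Flow is perpendicular to layering, so the layers act in series and the equivalent K is the thickness-weighted harmonic mean.
Total thickness L = 5.60 + 2.02 + 10.7 = 18.32 m.
Σ(b_i/K_i) = 5.60/0.269 + 2.02/7.00 + 10.7/54.6 = 21.30 d.
K_eq = L / Σ(b_i/K_i) = 18.32 / 21.30 = 0.8600 m/day.
Q = K_eq · A · (Δh/L) = 0.8600 × 1450 × (3.44/18.32) = 234.2 m³/day.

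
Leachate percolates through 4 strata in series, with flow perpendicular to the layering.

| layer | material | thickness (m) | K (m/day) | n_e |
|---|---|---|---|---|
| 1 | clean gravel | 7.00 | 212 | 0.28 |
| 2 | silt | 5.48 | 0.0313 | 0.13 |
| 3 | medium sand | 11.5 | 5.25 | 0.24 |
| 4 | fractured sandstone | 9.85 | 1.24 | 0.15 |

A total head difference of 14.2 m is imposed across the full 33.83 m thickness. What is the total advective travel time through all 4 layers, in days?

With flow normal to the layers, continuity requires the same specific discharge q through every layer.
Σ(b_i/K_i) = 7.00/212 + 5.48/0.0313 + 11.5/5.25 + 9.85/1.24 = 185.2 d.
q = Δh / Σ(b_i/K_i) = 14.2 / 185.2 = 0.07665 m/day.
In each layer the seepage velocity is v_i = q/n_i, so the layer transit time is t_i = b_i·n_i / q:
  layer 1 (clean gravel): t_1 = 7.00 × 0.28 / 0.07665 = 25.57 d
  layer 2 (silt): t_2 = 5.48 × 0.13 / 0.07665 = 9.294 d
  layer 3 (medium sand): t_3 = 11.5 × 0.24 / 0.07665 = 36.01 d
  layer 4 (fractured sandstone): t_4 = 9.85 × 0.15 / 0.07665 = 19.27 d
Total t = Σ t_i = 90.14 days.

90.1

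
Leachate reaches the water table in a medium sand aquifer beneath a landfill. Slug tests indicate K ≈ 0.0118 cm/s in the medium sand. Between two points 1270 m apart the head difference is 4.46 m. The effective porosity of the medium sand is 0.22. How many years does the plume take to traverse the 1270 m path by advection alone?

Convert K: 0.0118 cm/s × 864 = 10.20 m/day.
Hydraulic gradient i = Δh / L = 4.46 / 1270 = 0.003512.
Darcy flux q = K · i = 10.20 × 0.003512 = 0.03580 m/day.
Seepage velocity v = q / n_e = 0.03580 / 0.22 = 0.1627 m/day.
Travel time t = L / v = 1270 / 0.1627 = 7804 days = 21.37 years.

21.4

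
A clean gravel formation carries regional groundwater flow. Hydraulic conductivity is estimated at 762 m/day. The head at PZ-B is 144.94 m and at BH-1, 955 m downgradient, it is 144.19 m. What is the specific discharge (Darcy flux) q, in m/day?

Hydraulic gradient i = (144.94 − 144.19) / 955 = 0.75 / 955 = 0.0007853.
Specific discharge q = K · i = 762.0 × 0.0007853 = 0.5984 m/day.

0.598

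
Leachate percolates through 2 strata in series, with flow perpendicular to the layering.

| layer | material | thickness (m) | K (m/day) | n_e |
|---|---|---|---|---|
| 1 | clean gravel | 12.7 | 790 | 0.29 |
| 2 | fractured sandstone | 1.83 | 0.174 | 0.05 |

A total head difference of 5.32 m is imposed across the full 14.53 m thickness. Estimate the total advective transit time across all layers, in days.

7.47

With flow normal to the layers, continuity requires the same specific discharge q through every layer.
Σ(b_i/K_i) = 12.7/790 + 1.83/0.174 = 10.53 d.
q = Δh / Σ(b_i/K_i) = 5.32 / 10.53 = 0.5051 m/day.
In each layer the seepage velocity is v_i = q/n_i, so the layer transit time is t_i = b_i·n_i / q:
  layer 1 (clean gravel): t_1 = 12.7 × 0.29 / 0.5051 = 7.292 d
  layer 2 (fractured sandstone): t_2 = 1.83 × 0.05 / 0.5051 = 0.1812 d
Total t = Σ t_i = 7.473 days.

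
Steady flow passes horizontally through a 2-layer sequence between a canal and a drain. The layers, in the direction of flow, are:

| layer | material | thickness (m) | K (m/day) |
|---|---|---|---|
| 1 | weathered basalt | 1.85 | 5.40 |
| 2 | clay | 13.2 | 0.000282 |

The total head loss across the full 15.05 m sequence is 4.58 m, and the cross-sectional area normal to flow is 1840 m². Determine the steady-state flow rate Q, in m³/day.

0.180

Flow is perpendicular to layering, so the layers act in series and the equivalent K is the thickness-weighted harmonic mean.
Total thickness L = 1.85 + 13.2 = 15.05 m.
Σ(b_i/K_i) = 1.85/5.40 + 13.2/0.000282 = 46809 d.
K_eq = L / Σ(b_i/K_i) = 15.05 / 46809 = 0.0003215 m/day.
Q = K_eq · A · (Δh/L) = 0.0003215 × 1840 × (4.58/15.05) = 0.1800 m³/day.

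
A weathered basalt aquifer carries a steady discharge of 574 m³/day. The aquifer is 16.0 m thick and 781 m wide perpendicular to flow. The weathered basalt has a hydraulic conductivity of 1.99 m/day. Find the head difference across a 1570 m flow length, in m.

36.2

Cross-sectional area A = 781 × 16.0 = 12496 m².
From Q = K·A·i, i = Q / (K·A) = 574 / (1.990 × 12496) = 0.02308.
Head loss Δh = i · L = 0.02308 × 1570 = 36.24 m.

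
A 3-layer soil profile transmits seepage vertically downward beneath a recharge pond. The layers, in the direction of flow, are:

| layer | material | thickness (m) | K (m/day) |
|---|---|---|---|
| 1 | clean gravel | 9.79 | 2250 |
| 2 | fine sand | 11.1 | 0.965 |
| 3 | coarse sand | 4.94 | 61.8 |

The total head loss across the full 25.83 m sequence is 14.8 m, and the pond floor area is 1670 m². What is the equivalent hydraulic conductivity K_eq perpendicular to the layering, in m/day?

2.23

Flow is perpendicular to layering, so the layers act in series and the equivalent K is the thickness-weighted harmonic mean.
Total thickness L = 9.79 + 11.1 + 4.94 = 25.83 m.
Σ(b_i/K_i) = 9.79/2250 + 11.1/0.965 + 4.94/61.8 = 11.59 d.
K_eq = L / Σ(b_i/K_i) = 25.83 / 11.59 = 2.229 m/day.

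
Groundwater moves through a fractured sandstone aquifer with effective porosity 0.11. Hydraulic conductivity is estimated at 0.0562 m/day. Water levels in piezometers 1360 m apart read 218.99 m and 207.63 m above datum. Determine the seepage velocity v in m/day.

0.00427

Hydraulic gradient i = (218.99 − 207.63) / 1360 = 11.36 / 1360 = 0.008353.
Darcy flux q = K · i = 0.05620 × 0.008353 = 0.0004694 m/day.
Seepage velocity v = q / n_e = 0.0004694 / 0.11 = 0.004268 m/day.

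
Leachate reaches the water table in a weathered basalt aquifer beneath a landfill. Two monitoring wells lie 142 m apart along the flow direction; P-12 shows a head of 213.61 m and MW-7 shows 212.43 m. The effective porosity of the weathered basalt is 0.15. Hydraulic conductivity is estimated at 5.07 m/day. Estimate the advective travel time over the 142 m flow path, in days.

Hydraulic gradient i = (213.61 − 212.43) / 142 = 1.18 / 142 = 0.008310.
Darcy flux q = K · i = 5.070 × 0.008310 = 0.04213 m/day.
Seepage velocity v = q / n_e = 0.04213 / 0.15 = 0.2809 m/day.
Travel time t = L / v = 142 / 0.2809 = 505.6 days.

506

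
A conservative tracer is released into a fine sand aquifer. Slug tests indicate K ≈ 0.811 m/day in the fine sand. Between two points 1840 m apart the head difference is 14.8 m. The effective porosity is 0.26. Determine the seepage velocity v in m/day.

0.0251

Hydraulic gradient i = Δh / L = 14.8 / 1840 = 0.008043.
Darcy flux q = K · i = 0.8110 × 0.008043 = 0.006523 m/day.
Seepage velocity v = q / n_e = 0.006523 / 0.26 = 0.02509 m/day.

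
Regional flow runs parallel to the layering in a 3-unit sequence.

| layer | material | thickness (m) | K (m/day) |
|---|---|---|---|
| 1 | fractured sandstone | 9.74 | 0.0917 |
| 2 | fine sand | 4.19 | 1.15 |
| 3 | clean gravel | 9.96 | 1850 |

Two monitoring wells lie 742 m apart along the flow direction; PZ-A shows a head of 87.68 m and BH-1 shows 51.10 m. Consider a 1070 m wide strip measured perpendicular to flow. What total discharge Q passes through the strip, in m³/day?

Flow is parallel to layering, so each bed carries its own Darcy discharge and the transmissivities add.
Σ(K_i·b_i) = 0.0917×9.74 + 1.15×4.19 + 1850×9.96 = 18432 m²/day.
Hydraulic gradient i = (87.68 − 51.10) / 742 = 36.58 / 742 = 0.04930.
Q = Σ(K_i·b_i) · W · i = 18432 × 1070 × 0.04930 = 9.723e+05 m³/day.

972000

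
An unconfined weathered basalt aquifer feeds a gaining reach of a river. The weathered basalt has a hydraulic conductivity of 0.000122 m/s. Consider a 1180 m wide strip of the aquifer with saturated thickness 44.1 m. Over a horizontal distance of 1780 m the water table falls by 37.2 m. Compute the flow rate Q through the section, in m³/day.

Convert K: 0.000122 m/s × 86400 = 10.54 m/day.
Cross-sectional area A = 1180 × 44.1 = 52038 m².
Hydraulic gradient i = Δh / L = 37.2 / 1780 = 0.02090.
Darcy's law: Q = K · A · i = 10.54 × 52038 × 0.02090 = 11463 m³/day.

11500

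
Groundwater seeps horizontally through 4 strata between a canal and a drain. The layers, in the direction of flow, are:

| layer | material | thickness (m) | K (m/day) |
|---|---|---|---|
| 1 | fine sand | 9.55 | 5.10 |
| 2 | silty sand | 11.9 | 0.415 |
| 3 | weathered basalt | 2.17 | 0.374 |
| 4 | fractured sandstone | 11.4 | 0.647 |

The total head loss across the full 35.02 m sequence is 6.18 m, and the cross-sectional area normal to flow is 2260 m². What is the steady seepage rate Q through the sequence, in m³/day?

259

Flow is perpendicular to layering, so the layers act in series and the equivalent K is the thickness-weighted harmonic mean.
Total thickness L = 9.55 + 11.9 + 2.17 + 11.4 = 35.02 m.
Σ(b_i/K_i) = 9.55/5.10 + 11.9/0.415 + 2.17/0.374 + 11.4/0.647 = 53.97 d.
K_eq = L / Σ(b_i/K_i) = 35.02 / 53.97 = 0.6489 m/day.
Q = K_eq · A · (Δh/L) = 0.6489 × 2260 × (6.18/35.02) = 258.8 m³/day.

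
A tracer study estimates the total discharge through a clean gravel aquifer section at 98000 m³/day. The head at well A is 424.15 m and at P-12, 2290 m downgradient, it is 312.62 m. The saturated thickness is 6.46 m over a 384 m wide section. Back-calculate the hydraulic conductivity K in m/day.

811

Cross-sectional area A = 384 × 6.46 = 2481 m².
Hydraulic gradient i = (424.15 − 312.62) / 2290 = 111.53 / 2290 = 0.04870.
From Q = K·A·i, K = Q / (A·i) = 98000 / (2481 × 0.04870) = 811.2 m/day.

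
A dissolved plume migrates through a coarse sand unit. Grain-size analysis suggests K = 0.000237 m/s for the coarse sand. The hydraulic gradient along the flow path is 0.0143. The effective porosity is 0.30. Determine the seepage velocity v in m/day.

0.976

Convert K: 0.000237 m/s × 86400 = 20.48 m/day.
Hydraulic gradient i = 0.0143.
Darcy flux q = K · i = 20.48 × 0.01430 = 0.2928 m/day.
Seepage velocity v = q / n_e = 0.2928 / 0.30 = 0.9761 m/day.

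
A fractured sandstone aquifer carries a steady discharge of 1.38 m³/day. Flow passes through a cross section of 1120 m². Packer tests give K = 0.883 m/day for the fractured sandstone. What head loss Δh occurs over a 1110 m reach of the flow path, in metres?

From Q = K·A·i, i = Q / (K·A) = 1.38 / (0.8830 × 1120) = 0.001395.
Head loss Δh = i · L = 0.001395 × 1110 = 1.549 m.

1.55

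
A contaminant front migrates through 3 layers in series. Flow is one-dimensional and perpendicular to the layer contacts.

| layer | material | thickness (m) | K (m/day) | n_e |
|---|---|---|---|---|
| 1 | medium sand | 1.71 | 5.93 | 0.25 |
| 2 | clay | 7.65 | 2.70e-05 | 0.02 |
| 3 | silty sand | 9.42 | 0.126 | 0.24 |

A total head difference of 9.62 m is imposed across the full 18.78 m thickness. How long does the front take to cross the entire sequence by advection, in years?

With flow normal to the layers, continuity requires the same specific discharge q through every layer.
Σ(b_i/K_i) = 1.71/5.93 + 7.65/2.70e-05 + 9.42/0.126 = 2.834e+05 d.
q = Δh / Σ(b_i/K_i) = 9.62 / 2.834e+05 = 3.394e-05 m/day.
In each layer the seepage velocity is v_i = q/n_i, so the layer transit time is t_i = b_i·n_i / q:
  layer 1 (medium sand): t_1 = 1.71 × 0.25 / 3.394e-05 = 12594 d
  layer 2 (clay): t_2 = 7.65 × 0.02 / 3.394e-05 = 4507 d
  layer 3 (silty sand): t_3 = 9.42 × 0.24 / 3.394e-05 = 66604 d
Total t = Σ t_i = 83706 days = 229.2 years.

229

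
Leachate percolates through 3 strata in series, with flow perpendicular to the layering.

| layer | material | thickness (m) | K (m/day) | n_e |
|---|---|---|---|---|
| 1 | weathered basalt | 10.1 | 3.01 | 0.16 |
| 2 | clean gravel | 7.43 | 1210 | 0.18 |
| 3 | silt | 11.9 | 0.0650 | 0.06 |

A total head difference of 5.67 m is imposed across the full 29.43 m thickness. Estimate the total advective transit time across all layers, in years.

With flow normal to the layers, continuity requires the same specific discharge q through every layer.
Σ(b_i/K_i) = 10.1/3.01 + 7.43/1210 + 11.9/0.0650 = 186.4 d.
q = Δh / Σ(b_i/K_i) = 5.67 / 186.4 = 0.03041 m/day.
In each layer the seepage velocity is v_i = q/n_i, so the layer transit time is t_i = b_i·n_i / q:
  layer 1 (weathered basalt): t_1 = 10.1 × 0.16 / 0.03041 = 53.14 d
  layer 2 (clean gravel): t_2 = 7.43 × 0.18 / 0.03041 = 43.98 d
  layer 3 (silt): t_3 = 11.9 × 0.06 / 0.03041 = 23.48 d
Total t = Σ t_i = 120.6 days = 0.3302 years.

0.330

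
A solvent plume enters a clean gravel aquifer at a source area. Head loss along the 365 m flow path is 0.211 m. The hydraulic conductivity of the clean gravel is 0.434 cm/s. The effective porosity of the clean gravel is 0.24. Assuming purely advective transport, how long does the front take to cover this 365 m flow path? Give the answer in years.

1.11

Convert K: 0.434 cm/s × 864 = 375.0 m/day.
Hydraulic gradient i = Δh / L = 0.211 / 365 = 0.0005781.
Darcy flux q = K · i = 375.0 × 0.0005781 = 0.2168 m/day.
Seepage velocity v = q / n_e = 0.2168 / 0.24 = 0.9032 m/day.
Travel time t = L / v = 365 / 0.9032 = 404.1 days = 1.106 years.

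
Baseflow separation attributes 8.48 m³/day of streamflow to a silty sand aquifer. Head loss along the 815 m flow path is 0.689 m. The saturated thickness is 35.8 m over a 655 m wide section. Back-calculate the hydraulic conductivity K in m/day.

Cross-sectional area A = 655 × 35.8 = 23449 m².
Hydraulic gradient i = Δh / L = 0.689 / 815 = 0.0008454.
From Q = K·A·i, K = Q / (A·i) = 8.48 / (23449 × 0.0008454) = 0.4278 m/day.

0.428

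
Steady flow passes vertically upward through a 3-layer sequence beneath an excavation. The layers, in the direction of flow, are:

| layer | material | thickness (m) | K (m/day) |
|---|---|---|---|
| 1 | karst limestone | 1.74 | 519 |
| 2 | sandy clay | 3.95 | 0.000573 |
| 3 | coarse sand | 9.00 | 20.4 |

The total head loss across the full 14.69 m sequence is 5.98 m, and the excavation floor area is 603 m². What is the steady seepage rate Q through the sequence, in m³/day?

0.523

Flow is perpendicular to layering, so the layers act in series and the equivalent K is the thickness-weighted harmonic mean.
Total thickness L = 1.74 + 3.95 + 9.00 = 14.69 m.
Σ(b_i/K_i) = 1.74/519 + 3.95/0.000573 + 9.00/20.4 = 6894 d.
K_eq = L / Σ(b_i/K_i) = 14.69 / 6894 = 0.002131 m/day.
Q = K_eq · A · (Δh/L) = 0.002131 × 603 × (5.98/14.69) = 0.5231 m³/day.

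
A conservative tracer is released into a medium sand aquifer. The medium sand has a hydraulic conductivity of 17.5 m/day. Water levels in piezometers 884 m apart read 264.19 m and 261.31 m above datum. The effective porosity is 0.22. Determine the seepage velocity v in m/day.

0.259

Hydraulic gradient i = (264.19 − 261.31) / 884 = 2.88 / 884 = 0.003258.
Darcy flux q = K · i = 17.50 × 0.003258 = 0.05701 m/day.
Seepage velocity v = q / n_e = 0.05701 / 0.22 = 0.2592 m/day.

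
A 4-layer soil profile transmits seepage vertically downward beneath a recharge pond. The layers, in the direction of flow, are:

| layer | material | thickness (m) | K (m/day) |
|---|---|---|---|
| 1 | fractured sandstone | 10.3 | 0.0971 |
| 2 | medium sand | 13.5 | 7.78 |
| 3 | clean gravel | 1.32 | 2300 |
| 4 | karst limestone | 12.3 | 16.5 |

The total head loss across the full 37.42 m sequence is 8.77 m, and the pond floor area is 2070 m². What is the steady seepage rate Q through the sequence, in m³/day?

Flow is perpendicular to layering, so the layers act in series and the equivalent K is the thickness-weighted harmonic mean.
Total thickness L = 10.3 + 13.5 + 1.32 + 12.3 = 37.42 m.
Σ(b_i/K_i) = 10.3/0.0971 + 13.5/7.78 + 1.32/2300 + 12.3/16.5 = 108.6 d.
K_eq = L / Σ(b_i/K_i) = 37.42 / 108.6 = 0.3447 m/day.
Q = K_eq · A · (Δh/L) = 0.3447 × 2070 × (8.77/37.42) = 167.2 m³/day.

167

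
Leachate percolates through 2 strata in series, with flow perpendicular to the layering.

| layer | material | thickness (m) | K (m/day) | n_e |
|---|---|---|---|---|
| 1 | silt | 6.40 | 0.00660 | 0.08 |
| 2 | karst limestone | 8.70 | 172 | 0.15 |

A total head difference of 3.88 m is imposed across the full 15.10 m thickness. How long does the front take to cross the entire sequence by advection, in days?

454

With flow normal to the layers, continuity requires the same specific discharge q through every layer.
Σ(b_i/K_i) = 6.40/0.00660 + 8.70/172 = 969.7 d.
q = Δh / Σ(b_i/K_i) = 3.88 / 969.7 = 0.004001 m/day.
In each layer the seepage velocity is v_i = q/n_i, so the layer transit time is t_i = b_i·n_i / q:
  layer 1 (silt): t_1 = 6.40 × 0.08 / 0.004001 = 128.0 d
  layer 2 (karst limestone): t_2 = 8.70 × 0.15 / 0.004001 = 326.2 d
Total t = Σ t_i = 454.1 days.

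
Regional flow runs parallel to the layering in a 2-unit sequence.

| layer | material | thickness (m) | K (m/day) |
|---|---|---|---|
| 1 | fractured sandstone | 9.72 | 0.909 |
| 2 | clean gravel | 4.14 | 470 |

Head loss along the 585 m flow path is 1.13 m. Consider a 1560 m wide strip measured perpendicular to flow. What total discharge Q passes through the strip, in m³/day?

5890

Flow is parallel to layering, so each bed carries its own Darcy discharge and the transmissivities add.
Σ(K_i·b_i) = 0.909×9.72 + 470×4.14 = 1955 m²/day.
Hydraulic gradient i = Δh / L = 1.13 / 585 = 0.001932.
Q = Σ(K_i·b_i) · W · i = 1955 × 1560 × 0.001932 = 5890 m³/day.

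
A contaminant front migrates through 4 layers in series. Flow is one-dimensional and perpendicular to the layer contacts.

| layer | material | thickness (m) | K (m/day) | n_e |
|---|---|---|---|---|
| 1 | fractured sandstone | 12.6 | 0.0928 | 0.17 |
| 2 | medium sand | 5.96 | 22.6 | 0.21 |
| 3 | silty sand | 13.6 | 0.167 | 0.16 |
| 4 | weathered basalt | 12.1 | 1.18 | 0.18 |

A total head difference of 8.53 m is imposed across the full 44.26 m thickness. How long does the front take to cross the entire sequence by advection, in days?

207

With flow normal to the layers, continuity requires the same specific discharge q through every layer.
Σ(b_i/K_i) = 12.6/0.0928 + 5.96/22.6 + 13.6/0.167 + 12.1/1.18 = 227.7 d.
q = Δh / Σ(b_i/K_i) = 8.53 / 227.7 = 0.03746 m/day.
In each layer the seepage velocity is v_i = q/n_i, so the layer transit time is t_i = b_i·n_i / q:
  layer 1 (fractured sandstone): t_1 = 12.6 × 0.17 / 0.03746 = 57.19 d
  layer 2 (medium sand): t_2 = 5.96 × 0.21 / 0.03746 = 33.41 d
  layer 3 (silty sand): t_3 = 13.6 × 0.16 / 0.03746 = 58.09 d
  layer 4 (weathered basalt): t_4 = 12.1 × 0.18 / 0.03746 = 58.15 d
Total t = Σ t_i = 206.8 days.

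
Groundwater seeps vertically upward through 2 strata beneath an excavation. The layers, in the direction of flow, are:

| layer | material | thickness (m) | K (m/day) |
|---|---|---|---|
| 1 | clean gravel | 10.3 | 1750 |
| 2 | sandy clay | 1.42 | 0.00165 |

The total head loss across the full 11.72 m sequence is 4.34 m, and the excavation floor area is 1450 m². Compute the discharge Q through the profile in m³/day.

7.31

Flow is perpendicular to layering, so the layers act in series and the equivalent K is the thickness-weighted harmonic mean.
Total thickness L = 10.3 + 1.42 = 11.72 m.
Σ(b_i/K_i) = 10.3/1750 + 1.42/0.00165 = 860.6 d.
K_eq = L / Σ(b_i/K_i) = 11.72 / 860.6 = 0.01362 m/day.
Q = K_eq · A · (Δh/L) = 0.01362 × 1450 × (4.34/11.72) = 7.312 m³/day.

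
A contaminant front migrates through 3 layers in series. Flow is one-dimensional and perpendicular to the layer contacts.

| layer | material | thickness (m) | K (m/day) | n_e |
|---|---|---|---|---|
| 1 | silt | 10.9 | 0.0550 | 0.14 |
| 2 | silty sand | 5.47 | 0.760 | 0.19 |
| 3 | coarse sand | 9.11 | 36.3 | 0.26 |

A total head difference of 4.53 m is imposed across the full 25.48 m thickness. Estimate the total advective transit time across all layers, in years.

0.613

With flow normal to the layers, continuity requires the same specific discharge q through every layer.
Σ(b_i/K_i) = 10.9/0.0550 + 5.47/0.760 + 9.11/36.3 = 205.6 d.
q = Δh / Σ(b_i/K_i) = 4.53 / 205.6 = 0.02203 m/day.
In each layer the seepage velocity is v_i = q/n_i, so the layer transit time is t_i = b_i·n_i / q:
  layer 1 (silt): t_1 = 10.9 × 0.14 / 0.02203 = 69.27 d
  layer 2 (silty sand): t_2 = 5.47 × 0.19 / 0.02203 = 47.18 d
  layer 3 (coarse sand): t_3 = 9.11 × 0.26 / 0.02203 = 107.5 d
Total t = Σ t_i = 224.0 days = 0.6132 years.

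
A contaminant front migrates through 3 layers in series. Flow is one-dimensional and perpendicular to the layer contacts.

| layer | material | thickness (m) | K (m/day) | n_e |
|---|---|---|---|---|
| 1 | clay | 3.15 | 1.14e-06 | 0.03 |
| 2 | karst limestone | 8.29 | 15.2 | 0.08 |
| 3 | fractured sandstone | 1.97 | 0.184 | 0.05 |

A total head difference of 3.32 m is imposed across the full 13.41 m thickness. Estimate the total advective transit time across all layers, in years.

With flow normal to the layers, continuity requires the same specific discharge q through every layer.
Σ(b_i/K_i) = 3.15/1.14e-06 + 8.29/15.2 + 1.97/0.184 = 2.763e+06 d.
q = Δh / Σ(b_i/K_i) = 3.32 / 2.763e+06 = 1.202e-06 m/day.
In each layer the seepage velocity is v_i = q/n_i, so the layer transit time is t_i = b_i·n_i / q:
  layer 1 (clay): t_1 = 3.15 × 0.03 / 1.202e-06 = 78650 d
  layer 2 (karst limestone): t_2 = 8.29 × 0.08 / 1.202e-06 = 5.520e+05 d
  layer 3 (fractured sandstone): t_3 = 1.97 × 0.05 / 1.202e-06 = 81980 d
Total t = Σ t_i = 7.126e+05 days = 1951 years.

1950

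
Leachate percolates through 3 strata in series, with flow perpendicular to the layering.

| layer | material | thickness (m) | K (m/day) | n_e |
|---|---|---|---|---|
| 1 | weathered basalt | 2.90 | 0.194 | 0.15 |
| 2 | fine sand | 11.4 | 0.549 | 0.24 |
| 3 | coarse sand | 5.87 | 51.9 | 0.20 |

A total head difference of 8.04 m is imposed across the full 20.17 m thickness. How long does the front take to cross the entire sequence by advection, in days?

With flow normal to the layers, continuity requires the same specific discharge q through every layer.
Σ(b_i/K_i) = 2.90/0.194 + 11.4/0.549 + 5.87/51.9 = 35.83 d.
q = Δh / Σ(b_i/K_i) = 8.04 / 35.83 = 0.2244 m/day.
In each layer the seepage velocity is v_i = q/n_i, so the layer transit time is t_i = b_i·n_i / q:
  layer 1 (weathered basalt): t_1 = 2.90 × 0.15 / 0.2244 = 1.938 d
  layer 2 (fine sand): t_2 = 11.4 × 0.24 / 0.2244 = 12.19 d
  layer 3 (coarse sand): t_3 = 5.87 × 0.20 / 0.2244 = 5.231 d
Total t = Σ t_i = 19.36 days.

19.4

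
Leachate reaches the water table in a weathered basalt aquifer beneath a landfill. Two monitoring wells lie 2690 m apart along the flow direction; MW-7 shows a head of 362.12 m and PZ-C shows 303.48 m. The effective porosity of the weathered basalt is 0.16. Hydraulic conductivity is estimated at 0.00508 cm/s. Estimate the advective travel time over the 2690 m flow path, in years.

Convert K: 0.00508 cm/s × 864 = 4.389 m/day.
Hydraulic gradient i = (362.12 − 303.48) / 2690 = 58.64 / 2690 = 0.02180.
Darcy flux q = K · i = 4.389 × 0.02180 = 0.09568 m/day.
Seepage velocity v = q / n_e = 0.09568 / 0.16 = 0.5980 m/day.
Travel time t = L / v = 2690 / 0.5980 = 4498 days = 12.32 years.

12.3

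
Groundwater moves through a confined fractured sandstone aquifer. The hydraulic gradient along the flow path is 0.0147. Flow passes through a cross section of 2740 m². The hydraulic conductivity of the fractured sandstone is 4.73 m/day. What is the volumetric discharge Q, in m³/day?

Hydraulic gradient i = 0.0147.
Darcy's law: Q = K · A · i = 4.730 × 2740 × 0.01470 = 190.5 m³/day.

191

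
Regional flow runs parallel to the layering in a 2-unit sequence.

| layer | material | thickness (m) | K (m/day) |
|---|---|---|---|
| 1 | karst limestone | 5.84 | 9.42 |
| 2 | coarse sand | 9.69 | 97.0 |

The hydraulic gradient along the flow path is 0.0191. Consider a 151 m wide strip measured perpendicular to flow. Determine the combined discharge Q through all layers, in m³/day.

2870

Flow is parallel to layering, so each bed carries its own Darcy discharge and the transmissivities add.
Σ(K_i·b_i) = 9.42×5.84 + 97.0×9.69 = 994.9 m²/day.
Hydraulic gradient i = 0.0191.
Q = Σ(K_i·b_i) · W · i = 994.9 × 151 × 0.01910 = 2870 m³/day.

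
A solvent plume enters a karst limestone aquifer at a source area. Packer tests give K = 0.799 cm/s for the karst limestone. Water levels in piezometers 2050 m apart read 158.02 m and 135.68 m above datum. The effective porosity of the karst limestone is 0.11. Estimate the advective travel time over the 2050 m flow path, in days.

Convert K: 0.799 cm/s × 864 = 690.3 m/day.
Hydraulic gradient i = (158.02 − 135.68) / 2050 = 22.34 / 2050 = 0.01090.
Darcy flux q = K · i = 690.3 × 0.01090 = 7.523 m/day.
Seepage velocity v = q / n_e = 7.523 / 0.11 = 68.39 m/day.
Travel time t = L / v = 2050 / 68.39 = 29.97 days.

30.0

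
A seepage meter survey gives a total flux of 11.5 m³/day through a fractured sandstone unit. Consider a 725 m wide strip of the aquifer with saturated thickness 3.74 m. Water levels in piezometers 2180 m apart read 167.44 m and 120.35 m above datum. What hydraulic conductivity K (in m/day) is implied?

Cross-sectional area A = 725 × 3.74 = 2712 m².
Hydraulic gradient i = (167.44 − 120.35) / 2180 = 47.09 / 2180 = 0.02160.
From Q = K·A·i, K = Q / (A·i) = 11.5 / (2712 × 0.02160) = 0.1963 m/day.

0.196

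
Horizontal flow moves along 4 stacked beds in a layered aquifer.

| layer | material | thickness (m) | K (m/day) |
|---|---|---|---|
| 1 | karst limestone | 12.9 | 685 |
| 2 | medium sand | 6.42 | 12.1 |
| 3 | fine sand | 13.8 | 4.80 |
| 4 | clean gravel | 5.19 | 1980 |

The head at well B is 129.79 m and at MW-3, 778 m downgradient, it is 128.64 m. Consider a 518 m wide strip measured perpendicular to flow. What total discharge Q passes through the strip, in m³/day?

Flow is parallel to layering, so each bed carries its own Darcy discharge and the transmissivities add.
Σ(K_i·b_i) = 685×12.9 + 12.1×6.42 + 4.80×13.8 + 1980×5.19 = 19257 m²/day.
Hydraulic gradient i = (129.79 − 128.64) / 778 = 1.15 / 778 = 0.001478.
Q = Σ(K_i·b_i) · W · i = 19257 × 518 × 0.001478 = 14744 m³/day.

14700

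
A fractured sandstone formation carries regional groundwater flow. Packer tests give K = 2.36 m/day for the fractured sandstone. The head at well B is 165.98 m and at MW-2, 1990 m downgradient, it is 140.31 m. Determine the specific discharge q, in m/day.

0.0304

Hydraulic gradient i = (165.98 − 140.31) / 1990 = 25.67 / 1990 = 0.01290.
Specific discharge q = K · i = 2.360 × 0.01290 = 0.03044 m/day.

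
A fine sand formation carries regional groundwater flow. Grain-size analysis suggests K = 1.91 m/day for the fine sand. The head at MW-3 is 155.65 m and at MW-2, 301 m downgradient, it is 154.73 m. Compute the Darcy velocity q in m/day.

Hydraulic gradient i = (155.65 − 154.73) / 301 = 0.92 / 301 = 0.003056.
Specific discharge q = K · i = 1.910 × 0.003056 = 0.005838 m/day.

0.00584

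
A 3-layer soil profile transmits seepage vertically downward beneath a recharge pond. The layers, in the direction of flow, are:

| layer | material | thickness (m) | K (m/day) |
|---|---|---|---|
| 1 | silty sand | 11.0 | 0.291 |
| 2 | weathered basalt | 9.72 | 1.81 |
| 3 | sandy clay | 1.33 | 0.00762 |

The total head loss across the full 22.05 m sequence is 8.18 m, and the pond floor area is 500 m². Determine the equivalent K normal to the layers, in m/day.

0.101

Flow is perpendicular to layering, so the layers act in series and the equivalent K is the thickness-weighted harmonic mean.
Total thickness L = 11.0 + 9.72 + 1.33 = 22.05 m.
Σ(b_i/K_i) = 11.0/0.291 + 9.72/1.81 + 1.33/0.00762 = 217.7 d.
K_eq = L / Σ(b_i/K_i) = 22.05 / 217.7 = 0.1013 m/day.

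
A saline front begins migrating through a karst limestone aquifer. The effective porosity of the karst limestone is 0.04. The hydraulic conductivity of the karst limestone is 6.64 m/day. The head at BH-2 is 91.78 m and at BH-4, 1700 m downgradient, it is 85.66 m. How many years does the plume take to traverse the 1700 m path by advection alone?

7.79

Hydraulic gradient i = (91.78 − 85.66) / 1700 = 6.12 / 1700 = 0.003600.
Darcy flux q = K · i = 6.640 × 0.003600 = 0.02390 m/day.
Seepage velocity v = q / n_e = 0.02390 / 0.04 = 0.5976 m/day.
Travel time t = L / v = 1700 / 0.5976 = 2845 days = 7.788 years.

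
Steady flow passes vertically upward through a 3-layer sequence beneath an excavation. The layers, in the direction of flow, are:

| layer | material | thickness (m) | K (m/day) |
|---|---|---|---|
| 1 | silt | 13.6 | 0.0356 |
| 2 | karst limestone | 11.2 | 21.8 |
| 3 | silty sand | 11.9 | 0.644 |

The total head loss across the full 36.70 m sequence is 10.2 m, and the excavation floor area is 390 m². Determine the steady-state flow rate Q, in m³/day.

Flow is perpendicular to layering, so the layers act in series and the equivalent K is the thickness-weighted harmonic mean.
Total thickness L = 13.6 + 11.2 + 11.9 = 36.70 m.
Σ(b_i/K_i) = 13.6/0.0356 + 11.2/21.8 + 11.9/0.644 = 401.0 d.
K_eq = L / Σ(b_i/K_i) = 36.70 / 401.0 = 0.09152 m/day.
Q = K_eq · A · (Δh/L) = 0.09152 × 390 × (10.2/36.70) = 9.920 m³/day.

9.92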